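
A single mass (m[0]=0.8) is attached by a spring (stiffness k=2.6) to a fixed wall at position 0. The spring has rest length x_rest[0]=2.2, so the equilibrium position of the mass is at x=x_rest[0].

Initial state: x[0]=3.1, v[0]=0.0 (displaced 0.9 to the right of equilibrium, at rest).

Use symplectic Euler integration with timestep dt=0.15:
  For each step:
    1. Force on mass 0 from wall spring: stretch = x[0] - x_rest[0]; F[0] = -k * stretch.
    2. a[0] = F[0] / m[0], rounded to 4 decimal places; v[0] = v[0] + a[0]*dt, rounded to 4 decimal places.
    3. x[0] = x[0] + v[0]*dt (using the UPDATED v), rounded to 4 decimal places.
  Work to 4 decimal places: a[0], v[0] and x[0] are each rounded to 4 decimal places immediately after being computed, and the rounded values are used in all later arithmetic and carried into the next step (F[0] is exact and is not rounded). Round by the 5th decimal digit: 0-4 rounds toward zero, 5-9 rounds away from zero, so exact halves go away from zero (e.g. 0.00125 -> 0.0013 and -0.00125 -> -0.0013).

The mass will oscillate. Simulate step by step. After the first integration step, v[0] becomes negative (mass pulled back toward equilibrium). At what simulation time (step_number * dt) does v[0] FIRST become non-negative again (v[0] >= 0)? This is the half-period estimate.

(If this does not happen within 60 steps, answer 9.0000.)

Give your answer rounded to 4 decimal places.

Answer: 1.8000

Derivation:
Step 0: x=[3.1000] v=[0.0000]
Step 1: x=[3.0342] v=[-0.4388]
Step 2: x=[2.9074] v=[-0.8455]
Step 3: x=[2.7288] v=[-1.1904]
Step 4: x=[2.5116] v=[-1.4482]
Step 5: x=[2.2716] v=[-1.6001]
Step 6: x=[2.0264] v=[-1.6350]
Step 7: x=[1.7938] v=[-1.5504]
Step 8: x=[1.5909] v=[-1.3524]
Step 9: x=[1.4326] v=[-1.0555]
Step 10: x=[1.3304] v=[-0.6814]
Step 11: x=[1.2918] v=[-0.2575]
Step 12: x=[1.3196] v=[0.1853]
First v>=0 after going negative at step 12, time=1.8000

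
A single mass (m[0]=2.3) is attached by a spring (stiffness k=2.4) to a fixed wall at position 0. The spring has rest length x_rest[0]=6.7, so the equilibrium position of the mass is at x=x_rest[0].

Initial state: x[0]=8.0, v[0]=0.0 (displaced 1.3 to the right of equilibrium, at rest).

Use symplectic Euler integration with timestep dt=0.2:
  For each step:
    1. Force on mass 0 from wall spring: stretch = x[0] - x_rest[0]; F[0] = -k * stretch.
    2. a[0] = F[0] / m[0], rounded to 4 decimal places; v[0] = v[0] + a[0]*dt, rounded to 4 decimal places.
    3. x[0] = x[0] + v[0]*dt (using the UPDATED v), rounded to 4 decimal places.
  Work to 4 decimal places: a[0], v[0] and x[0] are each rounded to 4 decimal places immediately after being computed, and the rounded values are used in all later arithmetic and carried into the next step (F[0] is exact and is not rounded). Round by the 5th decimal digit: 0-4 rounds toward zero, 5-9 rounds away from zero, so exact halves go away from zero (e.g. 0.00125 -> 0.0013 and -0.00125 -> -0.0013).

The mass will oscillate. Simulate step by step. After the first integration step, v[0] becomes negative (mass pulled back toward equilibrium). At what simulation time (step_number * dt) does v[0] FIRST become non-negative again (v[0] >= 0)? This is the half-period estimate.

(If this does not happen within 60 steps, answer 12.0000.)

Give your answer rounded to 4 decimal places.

Answer: 3.2000

Derivation:
Step 0: x=[8.0000] v=[0.0000]
Step 1: x=[7.9457] v=[-0.2713]
Step 2: x=[7.8394] v=[-0.5313]
Step 3: x=[7.6856] v=[-0.7691]
Step 4: x=[7.4906] v=[-0.9748]
Step 5: x=[7.2626] v=[-1.1398]
Step 6: x=[7.0112] v=[-1.2572]
Step 7: x=[6.7468] v=[-1.3221]
Step 8: x=[6.4804] v=[-1.3319]
Step 9: x=[6.2232] v=[-1.2861]
Step 10: x=[5.9859] v=[-1.1866]
Step 11: x=[5.7784] v=[-1.0376]
Step 12: x=[5.6093] v=[-0.8453]
Step 13: x=[5.4858] v=[-0.6177]
Step 14: x=[5.4129] v=[-0.3643]
Step 15: x=[5.3938] v=[-0.0957]
Step 16: x=[5.4292] v=[0.1769]
First v>=0 after going negative at step 16, time=3.2000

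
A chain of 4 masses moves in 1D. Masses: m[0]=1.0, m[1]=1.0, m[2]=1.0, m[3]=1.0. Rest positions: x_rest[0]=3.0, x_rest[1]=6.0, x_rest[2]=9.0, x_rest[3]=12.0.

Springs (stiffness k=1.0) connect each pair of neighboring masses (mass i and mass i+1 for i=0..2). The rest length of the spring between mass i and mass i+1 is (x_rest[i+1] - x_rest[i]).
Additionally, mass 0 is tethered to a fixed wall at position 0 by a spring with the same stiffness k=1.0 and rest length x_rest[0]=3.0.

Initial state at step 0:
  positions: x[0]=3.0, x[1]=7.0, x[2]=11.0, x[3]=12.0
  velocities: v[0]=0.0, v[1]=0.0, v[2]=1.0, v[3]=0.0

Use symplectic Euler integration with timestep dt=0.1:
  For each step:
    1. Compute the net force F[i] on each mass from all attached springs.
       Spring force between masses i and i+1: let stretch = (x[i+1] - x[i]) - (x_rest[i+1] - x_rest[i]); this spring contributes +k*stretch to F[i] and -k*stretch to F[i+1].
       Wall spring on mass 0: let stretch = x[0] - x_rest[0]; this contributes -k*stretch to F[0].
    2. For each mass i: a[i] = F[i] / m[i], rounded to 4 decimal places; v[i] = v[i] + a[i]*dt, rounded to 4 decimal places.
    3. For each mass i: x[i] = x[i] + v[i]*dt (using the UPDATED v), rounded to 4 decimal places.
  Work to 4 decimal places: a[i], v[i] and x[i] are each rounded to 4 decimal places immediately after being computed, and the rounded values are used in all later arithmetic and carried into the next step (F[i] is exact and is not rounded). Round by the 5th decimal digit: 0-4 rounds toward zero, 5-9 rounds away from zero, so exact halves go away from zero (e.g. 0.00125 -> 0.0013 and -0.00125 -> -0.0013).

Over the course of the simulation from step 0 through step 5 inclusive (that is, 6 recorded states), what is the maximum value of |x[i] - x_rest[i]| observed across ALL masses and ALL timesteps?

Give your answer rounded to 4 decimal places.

Answer: 2.1160

Derivation:
Step 0: x=[3.0000 7.0000 11.0000 12.0000] v=[0.0000 0.0000 1.0000 0.0000]
Step 1: x=[3.0100 7.0000 11.0700 12.0200] v=[0.1000 0.0000 0.7000 0.2000]
Step 2: x=[3.0298 7.0008 11.1088 12.0605] v=[0.1980 0.0080 0.3880 0.4050]
Step 3: x=[3.0590 7.0030 11.1160 12.1215] v=[0.2921 0.0217 0.0724 0.6098]
Step 4: x=[3.0971 7.0069 11.0922 12.2024] v=[0.3806 0.0386 -0.2384 0.8093]
Step 5: x=[3.1433 7.0125 11.0386 12.3022] v=[0.4619 0.0562 -0.5359 0.9983]
Max displacement = 2.1160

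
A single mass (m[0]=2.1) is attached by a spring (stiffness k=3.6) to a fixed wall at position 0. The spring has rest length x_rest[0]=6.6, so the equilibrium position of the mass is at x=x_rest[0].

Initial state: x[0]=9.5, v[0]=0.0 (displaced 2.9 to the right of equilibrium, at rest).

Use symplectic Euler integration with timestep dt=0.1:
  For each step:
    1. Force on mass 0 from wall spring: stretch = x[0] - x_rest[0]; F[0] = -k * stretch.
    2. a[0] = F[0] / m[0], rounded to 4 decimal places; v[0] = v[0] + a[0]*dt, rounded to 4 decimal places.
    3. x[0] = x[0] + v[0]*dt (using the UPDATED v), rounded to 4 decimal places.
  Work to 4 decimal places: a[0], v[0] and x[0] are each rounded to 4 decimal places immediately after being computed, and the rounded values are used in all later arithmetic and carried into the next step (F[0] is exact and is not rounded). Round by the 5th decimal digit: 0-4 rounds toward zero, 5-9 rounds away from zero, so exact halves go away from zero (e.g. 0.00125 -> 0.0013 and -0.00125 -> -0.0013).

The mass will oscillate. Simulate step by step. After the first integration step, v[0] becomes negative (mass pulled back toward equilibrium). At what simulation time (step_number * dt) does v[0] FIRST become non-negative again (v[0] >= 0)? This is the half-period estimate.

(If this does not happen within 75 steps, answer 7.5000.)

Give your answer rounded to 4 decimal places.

Step 0: x=[9.5000] v=[0.0000]
Step 1: x=[9.4503] v=[-0.4971]
Step 2: x=[9.3517] v=[-0.9857]
Step 3: x=[9.2060] v=[-1.4574]
Step 4: x=[9.0156] v=[-1.9041]
Step 5: x=[8.7838] v=[-2.3182]
Step 6: x=[8.5145] v=[-2.6926]
Step 7: x=[8.2124] v=[-3.0208]
Step 8: x=[7.8827] v=[-3.2972]
Step 9: x=[7.5310] v=[-3.5171]
Step 10: x=[7.1633] v=[-3.6767]
Step 11: x=[6.7860] v=[-3.7733]
Step 12: x=[6.4055] v=[-3.8052]
Step 13: x=[6.0283] v=[-3.7719]
Step 14: x=[5.6609] v=[-3.6739]
Step 15: x=[5.3096] v=[-3.5129]
Step 16: x=[4.9804] v=[-3.2917]
Step 17: x=[4.6790] v=[-3.0141]
Step 18: x=[4.4105] v=[-2.6848]
Step 19: x=[4.1796] v=[-2.3095]
Step 20: x=[3.9901] v=[-1.8946]
Step 21: x=[3.8454] v=[-1.4472]
Step 22: x=[3.7479] v=[-0.9750]
Step 23: x=[3.6993] v=[-0.4861]
Step 24: x=[3.7004] v=[0.0112]
First v>=0 after going negative at step 24, time=2.4000

Answer: 2.4000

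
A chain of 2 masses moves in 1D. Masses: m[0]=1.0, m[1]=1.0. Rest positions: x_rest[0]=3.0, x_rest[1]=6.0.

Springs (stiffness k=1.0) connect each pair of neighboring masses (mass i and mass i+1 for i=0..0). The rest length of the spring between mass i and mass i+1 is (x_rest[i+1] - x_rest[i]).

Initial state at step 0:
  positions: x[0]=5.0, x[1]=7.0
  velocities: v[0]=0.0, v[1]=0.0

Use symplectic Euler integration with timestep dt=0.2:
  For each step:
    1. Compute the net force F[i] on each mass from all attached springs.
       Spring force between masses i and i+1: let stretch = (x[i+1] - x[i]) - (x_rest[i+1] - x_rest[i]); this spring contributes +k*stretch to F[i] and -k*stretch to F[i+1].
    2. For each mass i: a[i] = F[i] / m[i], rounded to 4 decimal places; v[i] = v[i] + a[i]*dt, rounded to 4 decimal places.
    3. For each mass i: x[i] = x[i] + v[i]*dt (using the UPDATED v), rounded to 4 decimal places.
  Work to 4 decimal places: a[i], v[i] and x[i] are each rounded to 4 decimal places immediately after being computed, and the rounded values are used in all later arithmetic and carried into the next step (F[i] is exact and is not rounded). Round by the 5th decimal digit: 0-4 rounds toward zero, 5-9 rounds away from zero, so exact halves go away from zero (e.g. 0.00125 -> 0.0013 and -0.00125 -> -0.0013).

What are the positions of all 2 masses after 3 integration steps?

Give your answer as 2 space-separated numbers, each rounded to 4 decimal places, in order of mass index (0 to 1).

Step 0: x=[5.0000 7.0000] v=[0.0000 0.0000]
Step 1: x=[4.9600 7.0400] v=[-0.2000 0.2000]
Step 2: x=[4.8832 7.1168] v=[-0.3840 0.3840]
Step 3: x=[4.7757 7.2243] v=[-0.5373 0.5373]

Answer: 4.7757 7.2243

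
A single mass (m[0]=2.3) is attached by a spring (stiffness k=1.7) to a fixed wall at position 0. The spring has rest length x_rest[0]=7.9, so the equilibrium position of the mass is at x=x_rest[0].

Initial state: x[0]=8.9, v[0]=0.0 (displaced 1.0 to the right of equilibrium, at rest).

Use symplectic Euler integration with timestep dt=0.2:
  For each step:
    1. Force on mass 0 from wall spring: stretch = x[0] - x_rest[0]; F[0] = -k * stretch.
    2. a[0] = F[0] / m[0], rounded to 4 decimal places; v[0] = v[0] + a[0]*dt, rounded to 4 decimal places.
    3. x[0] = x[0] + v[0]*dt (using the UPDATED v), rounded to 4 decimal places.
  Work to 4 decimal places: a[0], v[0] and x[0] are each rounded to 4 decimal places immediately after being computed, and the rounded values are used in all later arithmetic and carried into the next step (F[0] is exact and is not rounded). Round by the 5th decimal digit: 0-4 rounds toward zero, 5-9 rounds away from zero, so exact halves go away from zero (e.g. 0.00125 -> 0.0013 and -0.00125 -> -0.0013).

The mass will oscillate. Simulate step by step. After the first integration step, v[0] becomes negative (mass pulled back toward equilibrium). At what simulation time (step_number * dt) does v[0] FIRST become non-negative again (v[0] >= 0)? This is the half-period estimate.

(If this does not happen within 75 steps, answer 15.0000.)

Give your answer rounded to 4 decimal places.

Answer: 3.8000

Derivation:
Step 0: x=[8.9000] v=[0.0000]
Step 1: x=[8.8704] v=[-0.1478]
Step 2: x=[8.8121] v=[-0.2913]
Step 3: x=[8.7269] v=[-0.4261]
Step 4: x=[8.6172] v=[-0.5483]
Step 5: x=[8.4863] v=[-0.6543]
Step 6: x=[8.3381] v=[-0.7410]
Step 7: x=[8.1769] v=[-0.8058]
Step 8: x=[8.0076] v=[-0.8467]
Step 9: x=[7.8351] v=[-0.8626]
Step 10: x=[7.6645] v=[-0.8530]
Step 11: x=[7.5009] v=[-0.8182]
Step 12: x=[7.3491] v=[-0.7592]
Step 13: x=[7.2135] v=[-0.6778]
Step 14: x=[7.0982] v=[-0.5763]
Step 15: x=[7.0066] v=[-0.4578]
Step 16: x=[6.9415] v=[-0.3257]
Step 17: x=[6.9047] v=[-0.1840]
Step 18: x=[6.8973] v=[-0.0369]
Step 19: x=[6.9196] v=[0.1113]
First v>=0 after going negative at step 19, time=3.8000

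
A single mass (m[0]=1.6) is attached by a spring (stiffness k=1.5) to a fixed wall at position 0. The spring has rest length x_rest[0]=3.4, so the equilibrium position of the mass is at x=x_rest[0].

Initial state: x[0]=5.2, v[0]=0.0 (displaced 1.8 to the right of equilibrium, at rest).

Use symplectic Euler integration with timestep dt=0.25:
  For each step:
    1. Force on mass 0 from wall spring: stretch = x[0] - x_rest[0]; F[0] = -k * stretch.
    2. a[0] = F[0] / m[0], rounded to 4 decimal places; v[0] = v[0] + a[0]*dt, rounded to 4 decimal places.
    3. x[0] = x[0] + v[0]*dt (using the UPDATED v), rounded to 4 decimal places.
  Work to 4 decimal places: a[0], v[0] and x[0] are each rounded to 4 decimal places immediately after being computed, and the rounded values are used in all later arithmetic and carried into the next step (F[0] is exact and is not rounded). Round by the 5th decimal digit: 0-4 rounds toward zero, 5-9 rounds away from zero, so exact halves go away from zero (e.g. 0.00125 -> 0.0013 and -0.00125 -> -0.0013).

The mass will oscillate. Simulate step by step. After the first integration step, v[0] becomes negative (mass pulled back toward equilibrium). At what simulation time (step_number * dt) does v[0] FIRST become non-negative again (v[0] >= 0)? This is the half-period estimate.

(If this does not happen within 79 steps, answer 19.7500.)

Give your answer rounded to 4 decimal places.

Answer: 3.2500

Derivation:
Step 0: x=[5.2000] v=[0.0000]
Step 1: x=[5.0945] v=[-0.4219]
Step 2: x=[4.8897] v=[-0.8191]
Step 3: x=[4.5976] v=[-1.1683]
Step 4: x=[4.2354] v=[-1.4490]
Step 5: x=[3.8242] v=[-1.6448]
Step 6: x=[3.3882] v=[-1.7442]
Step 7: x=[2.9529] v=[-1.7414]
Step 8: x=[2.5438] v=[-1.6366]
Step 9: x=[2.1848] v=[-1.4359]
Step 10: x=[1.8970] v=[-1.1511]
Step 11: x=[1.6973] v=[-0.7988]
Step 12: x=[1.5974] v=[-0.3997]
Step 13: x=[1.6031] v=[0.0228]
First v>=0 after going negative at step 13, time=3.2500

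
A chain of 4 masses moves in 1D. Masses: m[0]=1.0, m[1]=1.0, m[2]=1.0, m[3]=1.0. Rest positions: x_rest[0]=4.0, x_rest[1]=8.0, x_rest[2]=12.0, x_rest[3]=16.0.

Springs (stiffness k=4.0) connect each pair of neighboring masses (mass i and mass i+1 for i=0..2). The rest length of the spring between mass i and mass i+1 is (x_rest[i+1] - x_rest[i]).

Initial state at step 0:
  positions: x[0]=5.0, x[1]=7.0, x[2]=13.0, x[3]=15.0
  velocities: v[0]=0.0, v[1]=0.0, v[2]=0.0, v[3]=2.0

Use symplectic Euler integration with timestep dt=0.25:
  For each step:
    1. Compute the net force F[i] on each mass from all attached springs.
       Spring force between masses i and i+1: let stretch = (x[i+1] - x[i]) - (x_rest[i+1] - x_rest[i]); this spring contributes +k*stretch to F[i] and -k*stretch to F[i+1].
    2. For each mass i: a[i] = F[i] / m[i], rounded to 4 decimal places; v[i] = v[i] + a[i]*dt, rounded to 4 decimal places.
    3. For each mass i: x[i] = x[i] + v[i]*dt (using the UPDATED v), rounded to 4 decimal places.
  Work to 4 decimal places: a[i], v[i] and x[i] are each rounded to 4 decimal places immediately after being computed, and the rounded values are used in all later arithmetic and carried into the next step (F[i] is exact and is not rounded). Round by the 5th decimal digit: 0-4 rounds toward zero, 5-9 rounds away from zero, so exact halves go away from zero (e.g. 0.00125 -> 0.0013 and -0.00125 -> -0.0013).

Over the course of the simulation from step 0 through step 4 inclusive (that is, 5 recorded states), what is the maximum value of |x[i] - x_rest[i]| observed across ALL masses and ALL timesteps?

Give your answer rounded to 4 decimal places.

Step 0: x=[5.0000 7.0000 13.0000 15.0000] v=[0.0000 0.0000 0.0000 2.0000]
Step 1: x=[4.5000 8.0000 12.0000 16.0000] v=[-2.0000 4.0000 -4.0000 4.0000]
Step 2: x=[3.8750 9.1250 11.0000 17.0000] v=[-2.5000 4.5000 -4.0000 4.0000]
Step 3: x=[3.5625 9.4063 11.0313 17.5000] v=[-1.2500 1.1250 0.1250 2.0000]
Step 4: x=[3.7110 8.6329 12.2735 17.3828] v=[0.5938 -3.0938 4.9687 -0.4687]
Max displacement = 1.5000

Answer: 1.5000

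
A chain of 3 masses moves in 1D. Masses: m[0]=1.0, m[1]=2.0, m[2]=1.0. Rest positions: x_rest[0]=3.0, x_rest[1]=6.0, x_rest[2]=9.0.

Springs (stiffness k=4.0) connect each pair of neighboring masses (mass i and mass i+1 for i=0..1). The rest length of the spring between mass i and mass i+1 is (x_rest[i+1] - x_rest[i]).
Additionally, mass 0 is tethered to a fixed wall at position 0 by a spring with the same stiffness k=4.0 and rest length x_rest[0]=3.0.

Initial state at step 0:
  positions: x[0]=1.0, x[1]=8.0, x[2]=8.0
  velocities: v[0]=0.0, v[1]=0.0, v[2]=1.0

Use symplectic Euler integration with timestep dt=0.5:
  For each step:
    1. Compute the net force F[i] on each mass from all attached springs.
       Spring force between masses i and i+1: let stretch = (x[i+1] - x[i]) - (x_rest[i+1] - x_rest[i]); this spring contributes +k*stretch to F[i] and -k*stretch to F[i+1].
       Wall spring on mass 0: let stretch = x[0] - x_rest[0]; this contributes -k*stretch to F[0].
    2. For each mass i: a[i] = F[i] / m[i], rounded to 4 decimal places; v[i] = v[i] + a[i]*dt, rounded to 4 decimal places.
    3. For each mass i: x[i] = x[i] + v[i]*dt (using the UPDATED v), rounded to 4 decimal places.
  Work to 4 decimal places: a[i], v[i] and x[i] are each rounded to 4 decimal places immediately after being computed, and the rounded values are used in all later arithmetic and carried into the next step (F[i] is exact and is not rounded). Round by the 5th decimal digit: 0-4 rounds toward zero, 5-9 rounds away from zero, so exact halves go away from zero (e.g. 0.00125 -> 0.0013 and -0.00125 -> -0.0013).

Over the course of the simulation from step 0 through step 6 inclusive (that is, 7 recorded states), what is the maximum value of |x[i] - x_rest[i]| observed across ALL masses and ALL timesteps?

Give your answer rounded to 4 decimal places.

Step 0: x=[1.0000 8.0000 8.0000] v=[0.0000 0.0000 1.0000]
Step 1: x=[7.0000 4.5000 11.5000] v=[12.0000 -7.0000 7.0000]
Step 2: x=[3.5000 5.7500 11.0000] v=[-7.0000 2.5000 -1.0000]
Step 3: x=[-1.2500 8.5000 8.2500] v=[-9.5000 5.5000 -5.5000]
Step 4: x=[5.0000 6.2500 8.7500] v=[12.5000 -4.5000 1.0000]
Step 5: x=[7.5000 4.6250 9.7500] v=[5.0000 -3.2500 2.0000]
Step 6: x=[-0.3750 7.0000 8.6250] v=[-15.7500 4.7500 -2.2500]
Max displacement = 4.5000

Answer: 4.5000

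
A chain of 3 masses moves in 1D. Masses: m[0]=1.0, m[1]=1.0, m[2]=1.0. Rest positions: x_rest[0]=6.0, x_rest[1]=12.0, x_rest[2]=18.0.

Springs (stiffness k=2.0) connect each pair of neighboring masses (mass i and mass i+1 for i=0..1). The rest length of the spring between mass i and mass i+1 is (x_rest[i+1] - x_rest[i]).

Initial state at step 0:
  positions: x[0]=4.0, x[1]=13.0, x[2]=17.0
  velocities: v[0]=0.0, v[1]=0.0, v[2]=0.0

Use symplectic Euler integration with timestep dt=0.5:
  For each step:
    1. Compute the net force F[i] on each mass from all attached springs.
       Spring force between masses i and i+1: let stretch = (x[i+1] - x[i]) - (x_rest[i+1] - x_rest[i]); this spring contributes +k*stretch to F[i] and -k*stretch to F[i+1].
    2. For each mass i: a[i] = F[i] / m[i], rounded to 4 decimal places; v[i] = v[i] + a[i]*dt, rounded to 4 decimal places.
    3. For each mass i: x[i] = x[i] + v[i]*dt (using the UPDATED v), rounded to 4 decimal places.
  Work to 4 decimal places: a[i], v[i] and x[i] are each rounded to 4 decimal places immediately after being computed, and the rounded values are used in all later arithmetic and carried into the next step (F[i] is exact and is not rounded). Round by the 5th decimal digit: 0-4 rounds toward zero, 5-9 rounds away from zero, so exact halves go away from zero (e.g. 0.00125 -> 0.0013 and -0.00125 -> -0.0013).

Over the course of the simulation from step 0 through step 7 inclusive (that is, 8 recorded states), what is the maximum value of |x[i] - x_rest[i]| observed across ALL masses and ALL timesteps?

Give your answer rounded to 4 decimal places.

Step 0: x=[4.0000 13.0000 17.0000] v=[0.0000 0.0000 0.0000]
Step 1: x=[5.5000 10.5000 18.0000] v=[3.0000 -5.0000 2.0000]
Step 2: x=[6.5000 9.2500 18.2500] v=[2.0000 -2.5000 0.5000]
Step 3: x=[5.8750 11.1250 17.0000] v=[-1.2500 3.7500 -2.5000]
Step 4: x=[4.8750 13.3125 15.8125] v=[-2.0000 4.3750 -2.3750]
Step 5: x=[5.0938 12.5313 16.3750] v=[0.4375 -1.5625 1.1250]
Step 6: x=[6.0313 9.9532 18.0157] v=[1.8750 -5.1563 3.2813]
Step 7: x=[5.9298 9.4454 18.6251] v=[-0.2031 -1.0157 1.2188]
Max displacement = 2.7500

Answer: 2.7500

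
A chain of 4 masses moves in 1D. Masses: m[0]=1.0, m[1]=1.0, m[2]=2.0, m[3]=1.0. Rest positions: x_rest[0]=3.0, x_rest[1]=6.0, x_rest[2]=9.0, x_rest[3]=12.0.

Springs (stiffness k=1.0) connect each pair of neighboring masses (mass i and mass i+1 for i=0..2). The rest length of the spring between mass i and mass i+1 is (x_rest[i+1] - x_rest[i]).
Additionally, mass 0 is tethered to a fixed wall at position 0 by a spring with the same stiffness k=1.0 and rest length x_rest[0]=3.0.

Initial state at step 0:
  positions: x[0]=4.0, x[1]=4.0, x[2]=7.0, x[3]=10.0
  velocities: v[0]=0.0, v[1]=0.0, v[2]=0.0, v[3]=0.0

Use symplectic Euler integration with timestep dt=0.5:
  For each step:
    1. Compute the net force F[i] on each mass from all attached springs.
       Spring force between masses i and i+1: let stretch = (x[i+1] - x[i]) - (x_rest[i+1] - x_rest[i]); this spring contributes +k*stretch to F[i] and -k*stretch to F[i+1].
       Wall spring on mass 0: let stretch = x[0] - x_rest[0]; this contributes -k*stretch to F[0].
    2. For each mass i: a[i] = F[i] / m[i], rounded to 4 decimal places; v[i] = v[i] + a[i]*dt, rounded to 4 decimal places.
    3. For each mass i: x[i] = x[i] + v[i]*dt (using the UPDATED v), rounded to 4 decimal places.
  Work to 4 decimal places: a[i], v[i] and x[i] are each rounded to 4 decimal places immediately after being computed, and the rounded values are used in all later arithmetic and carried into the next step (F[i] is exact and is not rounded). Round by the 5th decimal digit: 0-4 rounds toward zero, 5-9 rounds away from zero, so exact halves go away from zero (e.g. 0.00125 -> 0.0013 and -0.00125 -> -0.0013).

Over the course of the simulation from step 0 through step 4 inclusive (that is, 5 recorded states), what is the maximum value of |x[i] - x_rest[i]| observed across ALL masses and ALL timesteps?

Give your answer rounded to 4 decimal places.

Step 0: x=[4.0000 4.0000 7.0000 10.0000] v=[0.0000 0.0000 0.0000 0.0000]
Step 1: x=[3.0000 4.7500 7.0000 10.0000] v=[-2.0000 1.5000 0.0000 0.0000]
Step 2: x=[1.6875 5.6250 7.0938 10.0000] v=[-2.6250 1.7500 0.1875 0.0000]
Step 3: x=[0.9375 5.8829 7.3673 10.0235] v=[-1.5000 0.5157 0.5469 0.0469]
Step 4: x=[1.1895 5.2755 7.7873 10.1329] v=[0.5040 -1.2148 0.8399 0.2188]
Max displacement = 2.0625

Answer: 2.0625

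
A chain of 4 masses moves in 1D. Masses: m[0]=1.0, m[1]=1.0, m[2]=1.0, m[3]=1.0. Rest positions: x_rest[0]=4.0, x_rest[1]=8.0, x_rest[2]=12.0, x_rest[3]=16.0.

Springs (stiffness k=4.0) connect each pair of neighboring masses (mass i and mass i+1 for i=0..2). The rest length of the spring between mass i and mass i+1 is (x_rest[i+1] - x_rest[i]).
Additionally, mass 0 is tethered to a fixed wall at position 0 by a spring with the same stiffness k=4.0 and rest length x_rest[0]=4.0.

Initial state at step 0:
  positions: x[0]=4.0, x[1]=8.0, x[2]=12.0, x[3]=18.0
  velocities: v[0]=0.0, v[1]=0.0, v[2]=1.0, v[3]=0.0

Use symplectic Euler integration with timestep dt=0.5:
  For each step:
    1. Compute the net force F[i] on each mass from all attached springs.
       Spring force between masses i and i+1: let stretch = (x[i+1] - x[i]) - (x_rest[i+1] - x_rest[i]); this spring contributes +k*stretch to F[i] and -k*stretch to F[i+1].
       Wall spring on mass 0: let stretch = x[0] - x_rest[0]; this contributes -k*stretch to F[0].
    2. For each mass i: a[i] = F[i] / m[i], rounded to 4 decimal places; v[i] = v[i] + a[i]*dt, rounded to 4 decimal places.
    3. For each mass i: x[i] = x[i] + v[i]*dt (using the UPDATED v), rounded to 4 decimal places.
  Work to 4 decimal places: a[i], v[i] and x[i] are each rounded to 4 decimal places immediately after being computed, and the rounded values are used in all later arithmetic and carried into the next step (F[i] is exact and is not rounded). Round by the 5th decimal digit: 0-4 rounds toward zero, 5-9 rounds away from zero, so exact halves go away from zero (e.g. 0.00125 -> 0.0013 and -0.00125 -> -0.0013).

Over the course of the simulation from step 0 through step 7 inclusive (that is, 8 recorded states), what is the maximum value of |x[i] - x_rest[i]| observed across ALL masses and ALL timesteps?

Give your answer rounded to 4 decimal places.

Answer: 2.5000

Derivation:
Step 0: x=[4.0000 8.0000 12.0000 18.0000] v=[0.0000 0.0000 1.0000 0.0000]
Step 1: x=[4.0000 8.0000 14.5000 16.0000] v=[0.0000 0.0000 5.0000 -4.0000]
Step 2: x=[4.0000 10.5000 12.0000 16.5000] v=[0.0000 5.0000 -5.0000 1.0000]
Step 3: x=[6.5000 8.0000 12.5000 16.5000] v=[5.0000 -5.0000 1.0000 0.0000]
Step 4: x=[4.0000 8.5000 12.5000 16.5000] v=[-5.0000 1.0000 0.0000 0.0000]
Step 5: x=[2.0000 8.5000 12.5000 16.5000] v=[-4.0000 0.0000 0.0000 0.0000]
Step 6: x=[4.5000 6.0000 12.5000 16.5000] v=[5.0000 -5.0000 0.0000 0.0000]
Step 7: x=[4.0000 8.5000 10.0000 16.5000] v=[-1.0000 5.0000 -5.0000 0.0000]
Max displacement = 2.5000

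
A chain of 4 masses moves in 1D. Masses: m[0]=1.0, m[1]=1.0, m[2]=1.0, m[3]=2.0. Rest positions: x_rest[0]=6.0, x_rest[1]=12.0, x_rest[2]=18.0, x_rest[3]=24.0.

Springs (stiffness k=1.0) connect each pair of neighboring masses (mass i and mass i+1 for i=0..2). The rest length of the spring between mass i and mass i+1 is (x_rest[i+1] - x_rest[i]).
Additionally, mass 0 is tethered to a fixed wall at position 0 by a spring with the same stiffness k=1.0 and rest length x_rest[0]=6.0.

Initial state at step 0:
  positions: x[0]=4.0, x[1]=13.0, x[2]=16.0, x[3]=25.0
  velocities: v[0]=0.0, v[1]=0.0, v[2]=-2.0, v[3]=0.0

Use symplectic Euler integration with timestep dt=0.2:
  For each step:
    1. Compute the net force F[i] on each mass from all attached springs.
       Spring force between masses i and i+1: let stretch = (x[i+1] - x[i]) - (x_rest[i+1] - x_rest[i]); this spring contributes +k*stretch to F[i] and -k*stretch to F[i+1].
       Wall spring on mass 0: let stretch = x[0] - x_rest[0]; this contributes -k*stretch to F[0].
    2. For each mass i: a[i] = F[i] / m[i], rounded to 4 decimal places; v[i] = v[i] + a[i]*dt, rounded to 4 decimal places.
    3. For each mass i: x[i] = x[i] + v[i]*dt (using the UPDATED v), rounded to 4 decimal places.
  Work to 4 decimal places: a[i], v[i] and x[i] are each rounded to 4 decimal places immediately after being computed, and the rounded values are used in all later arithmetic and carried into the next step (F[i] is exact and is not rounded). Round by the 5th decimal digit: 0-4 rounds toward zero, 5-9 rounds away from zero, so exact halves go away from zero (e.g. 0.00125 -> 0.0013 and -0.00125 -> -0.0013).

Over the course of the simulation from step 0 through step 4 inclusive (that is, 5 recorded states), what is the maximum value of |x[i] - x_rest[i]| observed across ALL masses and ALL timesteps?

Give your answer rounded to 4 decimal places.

Answer: 2.1600

Derivation:
Step 0: x=[4.0000 13.0000 16.0000 25.0000] v=[0.0000 0.0000 -2.0000 0.0000]
Step 1: x=[4.2000 12.7600 15.8400 24.9400] v=[1.0000 -1.2000 -0.8000 -0.3000]
Step 2: x=[4.5744 12.3008 15.9208 24.8180] v=[1.8720 -2.2960 0.4040 -0.6100]
Step 3: x=[5.0749 11.6773 16.2127 24.6381] v=[2.5024 -3.1173 1.4594 -0.8997]
Step 4: x=[5.6365 10.9712 16.6602 24.4097] v=[2.8079 -3.5307 2.2374 -1.1422]
Max displacement = 2.1600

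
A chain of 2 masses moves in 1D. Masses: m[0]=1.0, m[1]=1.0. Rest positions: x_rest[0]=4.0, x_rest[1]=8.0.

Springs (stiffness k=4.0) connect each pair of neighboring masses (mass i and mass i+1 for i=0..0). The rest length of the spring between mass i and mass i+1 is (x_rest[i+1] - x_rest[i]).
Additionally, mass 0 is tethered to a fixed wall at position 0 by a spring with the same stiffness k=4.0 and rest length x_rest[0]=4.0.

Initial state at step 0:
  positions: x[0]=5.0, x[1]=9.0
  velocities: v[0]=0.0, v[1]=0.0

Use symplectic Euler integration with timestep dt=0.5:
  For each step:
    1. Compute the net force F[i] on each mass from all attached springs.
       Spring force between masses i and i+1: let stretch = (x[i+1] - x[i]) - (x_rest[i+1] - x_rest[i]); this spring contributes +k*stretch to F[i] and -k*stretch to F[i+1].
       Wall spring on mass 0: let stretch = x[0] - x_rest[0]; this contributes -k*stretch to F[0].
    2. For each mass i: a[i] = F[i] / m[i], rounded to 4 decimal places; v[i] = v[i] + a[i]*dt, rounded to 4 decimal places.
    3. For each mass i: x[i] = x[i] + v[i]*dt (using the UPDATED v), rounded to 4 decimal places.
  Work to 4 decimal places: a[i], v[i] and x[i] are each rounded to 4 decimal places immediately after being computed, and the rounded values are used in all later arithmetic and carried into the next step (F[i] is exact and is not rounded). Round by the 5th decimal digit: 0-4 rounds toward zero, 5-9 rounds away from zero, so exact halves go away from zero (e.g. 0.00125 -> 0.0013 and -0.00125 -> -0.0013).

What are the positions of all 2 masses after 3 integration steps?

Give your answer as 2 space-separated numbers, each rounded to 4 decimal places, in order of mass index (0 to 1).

Answer: 4.0000 7.0000

Derivation:
Step 0: x=[5.0000 9.0000] v=[0.0000 0.0000]
Step 1: x=[4.0000 9.0000] v=[-2.0000 0.0000]
Step 2: x=[4.0000 8.0000] v=[0.0000 -2.0000]
Step 3: x=[4.0000 7.0000] v=[0.0000 -2.0000]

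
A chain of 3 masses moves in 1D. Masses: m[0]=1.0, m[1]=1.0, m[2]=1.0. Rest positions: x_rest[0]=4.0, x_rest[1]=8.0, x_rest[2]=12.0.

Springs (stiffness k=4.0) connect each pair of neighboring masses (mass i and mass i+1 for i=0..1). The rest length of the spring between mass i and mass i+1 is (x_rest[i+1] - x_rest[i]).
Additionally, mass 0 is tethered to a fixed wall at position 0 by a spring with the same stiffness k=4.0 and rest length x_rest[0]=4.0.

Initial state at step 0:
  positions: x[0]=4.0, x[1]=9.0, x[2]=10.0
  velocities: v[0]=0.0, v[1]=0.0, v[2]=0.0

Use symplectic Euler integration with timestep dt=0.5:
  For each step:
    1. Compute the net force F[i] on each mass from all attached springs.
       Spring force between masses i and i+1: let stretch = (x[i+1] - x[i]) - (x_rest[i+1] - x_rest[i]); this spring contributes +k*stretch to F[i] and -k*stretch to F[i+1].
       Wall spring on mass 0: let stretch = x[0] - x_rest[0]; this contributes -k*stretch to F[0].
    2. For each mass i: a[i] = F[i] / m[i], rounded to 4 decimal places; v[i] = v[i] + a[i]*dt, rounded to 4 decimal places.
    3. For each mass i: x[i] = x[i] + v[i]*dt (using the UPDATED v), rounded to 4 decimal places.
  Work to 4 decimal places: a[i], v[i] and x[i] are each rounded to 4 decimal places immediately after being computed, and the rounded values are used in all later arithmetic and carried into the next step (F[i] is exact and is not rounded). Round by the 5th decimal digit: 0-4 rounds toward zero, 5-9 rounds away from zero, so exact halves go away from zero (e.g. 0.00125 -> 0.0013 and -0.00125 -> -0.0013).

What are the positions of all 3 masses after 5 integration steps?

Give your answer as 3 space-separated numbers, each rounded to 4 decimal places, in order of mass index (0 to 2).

Step 0: x=[4.0000 9.0000 10.0000] v=[0.0000 0.0000 0.0000]
Step 1: x=[5.0000 5.0000 13.0000] v=[2.0000 -8.0000 6.0000]
Step 2: x=[1.0000 9.0000 12.0000] v=[-8.0000 8.0000 -2.0000]
Step 3: x=[4.0000 8.0000 12.0000] v=[6.0000 -2.0000 0.0000]
Step 4: x=[7.0000 7.0000 12.0000] v=[6.0000 -2.0000 0.0000]
Step 5: x=[3.0000 11.0000 11.0000] v=[-8.0000 8.0000 -2.0000]

Answer: 3.0000 11.0000 11.0000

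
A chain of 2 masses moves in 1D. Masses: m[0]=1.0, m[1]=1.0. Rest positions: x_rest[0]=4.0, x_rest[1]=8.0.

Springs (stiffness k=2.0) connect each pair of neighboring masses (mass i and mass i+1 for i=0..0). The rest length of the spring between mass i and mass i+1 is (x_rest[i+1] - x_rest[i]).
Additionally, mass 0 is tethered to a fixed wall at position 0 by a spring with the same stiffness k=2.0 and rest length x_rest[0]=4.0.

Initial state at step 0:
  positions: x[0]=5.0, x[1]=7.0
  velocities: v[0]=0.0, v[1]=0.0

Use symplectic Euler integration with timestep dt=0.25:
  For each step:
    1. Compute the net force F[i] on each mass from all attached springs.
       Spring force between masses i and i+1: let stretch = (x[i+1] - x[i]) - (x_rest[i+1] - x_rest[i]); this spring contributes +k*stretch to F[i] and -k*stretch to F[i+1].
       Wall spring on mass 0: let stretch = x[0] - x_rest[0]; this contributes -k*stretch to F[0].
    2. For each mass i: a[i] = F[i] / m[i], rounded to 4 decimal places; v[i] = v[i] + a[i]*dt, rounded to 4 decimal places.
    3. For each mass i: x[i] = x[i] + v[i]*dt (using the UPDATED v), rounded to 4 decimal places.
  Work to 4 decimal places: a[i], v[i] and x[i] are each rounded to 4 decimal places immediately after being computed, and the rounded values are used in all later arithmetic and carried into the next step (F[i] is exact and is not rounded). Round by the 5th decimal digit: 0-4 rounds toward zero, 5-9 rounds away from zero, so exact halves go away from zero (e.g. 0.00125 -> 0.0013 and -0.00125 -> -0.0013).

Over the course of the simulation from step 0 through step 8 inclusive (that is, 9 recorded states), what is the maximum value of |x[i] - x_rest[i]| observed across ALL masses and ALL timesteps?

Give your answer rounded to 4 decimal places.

Answer: 1.2820

Derivation:
Step 0: x=[5.0000 7.0000] v=[0.0000 0.0000]
Step 1: x=[4.6250 7.2500] v=[-1.5000 1.0000]
Step 2: x=[4.0000 7.6719] v=[-2.5000 1.6875]
Step 3: x=[3.3340 8.1348] v=[-2.6641 1.8516]
Step 4: x=[2.8513 8.4976] v=[-1.9307 1.4512]
Step 5: x=[2.7180 8.6546] v=[-0.5332 0.6281]
Step 6: x=[2.9870 8.5696] v=[1.0761 -0.3402]
Step 7: x=[3.5805 8.2867] v=[2.3739 -1.1315]
Step 8: x=[4.3147 7.9156] v=[2.9368 -1.4846]
Max displacement = 1.2820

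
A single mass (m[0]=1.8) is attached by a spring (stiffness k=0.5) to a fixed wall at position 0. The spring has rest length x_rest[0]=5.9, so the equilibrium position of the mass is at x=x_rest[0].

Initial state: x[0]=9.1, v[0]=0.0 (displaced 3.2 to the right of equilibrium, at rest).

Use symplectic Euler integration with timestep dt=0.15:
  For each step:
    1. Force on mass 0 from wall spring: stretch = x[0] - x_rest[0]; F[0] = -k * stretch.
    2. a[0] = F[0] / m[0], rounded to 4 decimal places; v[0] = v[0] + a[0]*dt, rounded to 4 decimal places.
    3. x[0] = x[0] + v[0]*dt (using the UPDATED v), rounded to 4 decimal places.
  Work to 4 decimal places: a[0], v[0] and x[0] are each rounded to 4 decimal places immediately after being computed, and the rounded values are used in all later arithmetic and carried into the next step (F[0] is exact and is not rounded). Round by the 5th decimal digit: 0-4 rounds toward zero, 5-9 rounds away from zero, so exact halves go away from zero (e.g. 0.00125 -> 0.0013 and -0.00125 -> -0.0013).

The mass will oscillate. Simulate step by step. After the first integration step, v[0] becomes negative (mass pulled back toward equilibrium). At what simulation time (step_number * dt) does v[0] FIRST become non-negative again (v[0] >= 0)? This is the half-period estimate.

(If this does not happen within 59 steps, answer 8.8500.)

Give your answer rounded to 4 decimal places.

Step 0: x=[9.1000] v=[0.0000]
Step 1: x=[9.0800] v=[-0.1333]
Step 2: x=[9.0401] v=[-0.2658]
Step 3: x=[8.9806] v=[-0.3966]
Step 4: x=[8.9019] v=[-0.5250]
Step 5: x=[8.8044] v=[-0.6501]
Step 6: x=[8.6887] v=[-0.7711]
Step 7: x=[8.5556] v=[-0.8873]
Step 8: x=[8.4059] v=[-0.9980]
Step 9: x=[8.2405] v=[-1.1024]
Step 10: x=[8.0605] v=[-1.1999]
Step 11: x=[7.8670] v=[-1.2899]
Step 12: x=[7.6612] v=[-1.3719]
Step 13: x=[7.4444] v=[-1.4453]
Step 14: x=[7.2179] v=[-1.5097]
Step 15: x=[6.9832] v=[-1.5646]
Step 16: x=[6.7417] v=[-1.6097]
Step 17: x=[6.4950] v=[-1.6448]
Step 18: x=[6.2446] v=[-1.6696]
Step 19: x=[5.9920] v=[-1.6840]
Step 20: x=[5.7388] v=[-1.6878]
Step 21: x=[5.4866] v=[-1.6811]
Step 22: x=[5.2370] v=[-1.6639]
Step 23: x=[4.9916] v=[-1.6363]
Step 24: x=[4.7518] v=[-1.5985]
Step 25: x=[4.5192] v=[-1.5507]
Step 26: x=[4.2952] v=[-1.4932]
Step 27: x=[4.0813] v=[-1.4263]
Step 28: x=[3.8787] v=[-1.3505]
Step 29: x=[3.6888] v=[-1.2663]
Step 30: x=[3.5127] v=[-1.1742]
Step 31: x=[3.3515] v=[-1.0747]
Step 32: x=[3.2062] v=[-0.9685]
Step 33: x=[3.0778] v=[-0.8563]
Step 34: x=[2.9670] v=[-0.7387]
Step 35: x=[2.8745] v=[-0.6165]
Step 36: x=[2.8009] v=[-0.4904]
Step 37: x=[2.7467] v=[-0.3613]
Step 38: x=[2.7122] v=[-0.2299]
Step 39: x=[2.6976] v=[-0.0971]
Step 40: x=[2.7030] v=[0.0363]
First v>=0 after going negative at step 40, time=6.0000

Answer: 6.0000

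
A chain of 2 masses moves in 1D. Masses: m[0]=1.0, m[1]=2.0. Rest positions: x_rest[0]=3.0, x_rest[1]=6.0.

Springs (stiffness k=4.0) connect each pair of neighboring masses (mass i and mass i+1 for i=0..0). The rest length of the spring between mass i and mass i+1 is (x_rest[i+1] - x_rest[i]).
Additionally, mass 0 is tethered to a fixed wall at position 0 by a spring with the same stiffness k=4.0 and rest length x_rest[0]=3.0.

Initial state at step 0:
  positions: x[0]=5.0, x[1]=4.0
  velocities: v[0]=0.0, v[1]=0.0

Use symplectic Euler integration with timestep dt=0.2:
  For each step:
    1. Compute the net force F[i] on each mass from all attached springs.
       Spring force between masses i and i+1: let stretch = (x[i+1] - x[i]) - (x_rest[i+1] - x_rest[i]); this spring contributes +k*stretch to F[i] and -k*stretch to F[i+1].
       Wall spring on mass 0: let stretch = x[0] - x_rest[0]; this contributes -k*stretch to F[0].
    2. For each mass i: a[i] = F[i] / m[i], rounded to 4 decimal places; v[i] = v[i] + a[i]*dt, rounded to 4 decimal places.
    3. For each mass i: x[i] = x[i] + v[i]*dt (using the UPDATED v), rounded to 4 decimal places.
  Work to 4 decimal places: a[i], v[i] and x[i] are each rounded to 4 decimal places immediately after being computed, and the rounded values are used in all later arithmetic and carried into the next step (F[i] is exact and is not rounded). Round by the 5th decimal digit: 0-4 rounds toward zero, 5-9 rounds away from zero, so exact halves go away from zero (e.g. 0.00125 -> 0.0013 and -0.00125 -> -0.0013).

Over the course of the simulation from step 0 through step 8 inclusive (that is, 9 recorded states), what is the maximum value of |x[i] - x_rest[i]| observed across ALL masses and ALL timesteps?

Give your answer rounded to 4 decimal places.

Step 0: x=[5.0000 4.0000] v=[0.0000 0.0000]
Step 1: x=[4.0400 4.3200] v=[-4.8000 1.6000]
Step 2: x=[2.4784 4.8576] v=[-7.8080 2.6880]
Step 3: x=[0.9009 5.4449] v=[-7.8874 2.9363]
Step 4: x=[-0.0937 5.9086] v=[-4.9729 2.3187]
Step 5: x=[-0.1129 6.1322] v=[-0.0961 1.1178]
Step 6: x=[0.8852 6.0962] v=[4.9903 -0.1802]
Step 7: x=[2.5754 5.8833] v=[8.4509 -1.0646]
Step 8: x=[4.3828 5.6457] v=[9.0369 -1.1878]
Max displacement = 3.1129

Answer: 3.1129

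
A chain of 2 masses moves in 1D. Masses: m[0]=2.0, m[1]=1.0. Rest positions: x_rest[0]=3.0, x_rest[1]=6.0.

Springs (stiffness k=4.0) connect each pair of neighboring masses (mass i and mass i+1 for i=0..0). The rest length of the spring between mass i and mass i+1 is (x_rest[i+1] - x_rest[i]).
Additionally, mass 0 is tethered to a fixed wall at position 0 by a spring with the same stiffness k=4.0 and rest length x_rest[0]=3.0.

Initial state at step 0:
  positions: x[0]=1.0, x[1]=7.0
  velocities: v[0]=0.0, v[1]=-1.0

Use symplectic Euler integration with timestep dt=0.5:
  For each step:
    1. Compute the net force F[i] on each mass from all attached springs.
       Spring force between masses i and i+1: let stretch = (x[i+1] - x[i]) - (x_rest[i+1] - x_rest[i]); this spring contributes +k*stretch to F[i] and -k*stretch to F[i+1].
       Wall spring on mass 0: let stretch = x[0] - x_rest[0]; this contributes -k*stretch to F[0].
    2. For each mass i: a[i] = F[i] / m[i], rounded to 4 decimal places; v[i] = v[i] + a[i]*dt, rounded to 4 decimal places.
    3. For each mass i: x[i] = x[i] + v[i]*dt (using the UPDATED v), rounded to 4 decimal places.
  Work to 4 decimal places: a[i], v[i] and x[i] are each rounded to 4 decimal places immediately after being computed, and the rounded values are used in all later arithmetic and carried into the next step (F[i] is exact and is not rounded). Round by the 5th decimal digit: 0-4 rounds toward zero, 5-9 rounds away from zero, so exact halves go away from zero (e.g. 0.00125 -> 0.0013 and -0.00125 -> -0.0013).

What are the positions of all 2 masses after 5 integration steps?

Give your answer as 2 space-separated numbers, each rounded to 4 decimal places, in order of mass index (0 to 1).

Answer: 3.6250 6.6250

Derivation:
Step 0: x=[1.0000 7.0000] v=[0.0000 -1.0000]
Step 1: x=[3.5000 3.5000] v=[5.0000 -7.0000]
Step 2: x=[4.2500 3.0000] v=[1.5000 -1.0000]
Step 3: x=[2.2500 6.7500] v=[-4.0000 7.5000]
Step 4: x=[1.3750 9.0000] v=[-1.7500 4.5000]
Step 5: x=[3.6250 6.6250] v=[4.5000 -4.7500]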